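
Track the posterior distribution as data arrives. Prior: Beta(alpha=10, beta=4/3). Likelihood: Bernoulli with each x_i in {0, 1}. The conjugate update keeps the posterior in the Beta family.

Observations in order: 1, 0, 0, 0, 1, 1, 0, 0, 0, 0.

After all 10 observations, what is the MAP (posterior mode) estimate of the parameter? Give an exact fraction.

18/29

obs 1: x=1 → posterior Beta(11, 4/3)
obs 2: x=0 → posterior Beta(11, 7/3)
obs 3: x=0 → posterior Beta(11, 10/3)
obs 4: x=0 → posterior Beta(11, 13/3)
obs 5: x=1 → posterior Beta(12, 13/3)
obs 6: x=1 → posterior Beta(13, 13/3)
obs 7: x=0 → posterior Beta(13, 16/3)
obs 8: x=0 → posterior Beta(13, 19/3)
obs 9: x=0 → posterior Beta(13, 22/3)
obs 10: x=0 → posterior Beta(13, 25/3)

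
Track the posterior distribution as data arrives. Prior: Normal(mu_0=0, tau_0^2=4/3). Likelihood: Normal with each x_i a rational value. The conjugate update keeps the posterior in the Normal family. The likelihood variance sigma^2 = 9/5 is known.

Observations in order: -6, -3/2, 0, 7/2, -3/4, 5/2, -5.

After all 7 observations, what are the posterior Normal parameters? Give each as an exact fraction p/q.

mu_0=-145/167, tau_0^2=36/167

obs 1: x=-6 → posterior Normal(-120/47, 36/47)
obs 2: x=-3/2 → posterior Normal(-150/67, 36/67)
obs 3: x=0 → posterior Normal(-50/29, 12/29)
obs 4: x=7/2 → posterior Normal(-80/107, 36/107)
obs 5: x=-3/4 → posterior Normal(-95/127, 36/127)
obs 6: x=5/2 → posterior Normal(-15/49, 12/49)
obs 7: x=-5 → posterior Normal(-145/167, 36/167)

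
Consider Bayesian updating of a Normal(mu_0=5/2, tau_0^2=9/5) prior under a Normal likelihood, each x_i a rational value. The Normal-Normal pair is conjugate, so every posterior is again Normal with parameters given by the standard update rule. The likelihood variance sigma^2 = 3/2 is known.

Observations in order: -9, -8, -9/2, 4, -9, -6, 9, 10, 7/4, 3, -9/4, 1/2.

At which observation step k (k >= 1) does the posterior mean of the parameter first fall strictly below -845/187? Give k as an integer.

k = 2

obs 1: x=-9 → posterior Normal(-83/22, 9/11)
obs 2: x=-8 → posterior Normal(-179/34, 9/17)
obs 3: x=-9/2 → posterior Normal(-233/46, 9/23)
obs 4: x=4 → posterior Normal(-185/58, 9/29)
obs 5: x=-9 → posterior Normal(-293/70, 9/35)
obs 6: x=-6 → posterior Normal(-365/82, 9/41)
obs 7: x=9 → posterior Normal(-257/94, 9/47)
obs 8: x=10 → posterior Normal(-137/106, 9/53)
obs 9: x=7/4 → posterior Normal(-58/59, 9/59)
obs 10: x=3 → posterior Normal(-8/13, 9/65)
obs 11: x=-9/4 → posterior Normal(-107/142, 9/71)
obs 12: x=1/2 → posterior Normal(-101/154, 9/77)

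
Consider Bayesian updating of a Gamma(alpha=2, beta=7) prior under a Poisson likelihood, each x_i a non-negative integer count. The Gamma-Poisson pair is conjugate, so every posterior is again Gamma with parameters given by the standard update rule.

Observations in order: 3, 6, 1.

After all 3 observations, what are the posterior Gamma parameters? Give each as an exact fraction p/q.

alpha=12, beta=10

obs 1: x=3 → posterior Gamma(5, 8)
obs 2: x=6 → posterior Gamma(11, 9)
obs 3: x=1 → posterior Gamma(12, 10)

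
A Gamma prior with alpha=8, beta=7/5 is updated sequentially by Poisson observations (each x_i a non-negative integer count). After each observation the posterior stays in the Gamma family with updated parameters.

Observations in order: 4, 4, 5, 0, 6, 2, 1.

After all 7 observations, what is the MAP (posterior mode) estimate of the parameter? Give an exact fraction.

145/42

obs 1: x=4 → posterior Gamma(12, 12/5)
obs 2: x=4 → posterior Gamma(16, 17/5)
obs 3: x=5 → posterior Gamma(21, 22/5)
obs 4: x=0 → posterior Gamma(21, 27/5)
obs 5: x=6 → posterior Gamma(27, 32/5)
obs 6: x=2 → posterior Gamma(29, 37/5)
obs 7: x=1 → posterior Gamma(30, 42/5)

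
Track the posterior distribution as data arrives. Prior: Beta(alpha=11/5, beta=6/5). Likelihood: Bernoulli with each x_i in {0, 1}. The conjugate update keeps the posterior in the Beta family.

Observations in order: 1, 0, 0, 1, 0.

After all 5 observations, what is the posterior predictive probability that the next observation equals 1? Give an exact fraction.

1/2

obs 1: x=1 → posterior Beta(16/5, 6/5)
obs 2: x=0 → posterior Beta(16/5, 11/5)
obs 3: x=0 → posterior Beta(16/5, 16/5)
obs 4: x=1 → posterior Beta(21/5, 16/5)
obs 5: x=0 → posterior Beta(21/5, 21/5)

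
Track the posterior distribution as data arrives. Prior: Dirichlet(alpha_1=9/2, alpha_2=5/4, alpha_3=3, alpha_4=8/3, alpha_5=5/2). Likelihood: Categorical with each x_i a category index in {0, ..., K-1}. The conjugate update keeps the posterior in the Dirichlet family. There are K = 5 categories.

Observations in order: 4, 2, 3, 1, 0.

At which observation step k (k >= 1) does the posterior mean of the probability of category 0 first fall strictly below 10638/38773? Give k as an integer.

obs 1: x=4 → posterior Dirichlet(9/2, 5/4, 3, 8/3, 7/2)
obs 2: x=2 → posterior Dirichlet(9/2, 5/4, 4, 8/3, 7/2)
obs 3: x=3 → posterior Dirichlet(9/2, 5/4, 4, 11/3, 7/2)
obs 4: x=1 → posterior Dirichlet(9/2, 9/4, 4, 11/3, 7/2)
obs 5: x=0 → posterior Dirichlet(11/2, 9/4, 4, 11/3, 7/2)

k = 3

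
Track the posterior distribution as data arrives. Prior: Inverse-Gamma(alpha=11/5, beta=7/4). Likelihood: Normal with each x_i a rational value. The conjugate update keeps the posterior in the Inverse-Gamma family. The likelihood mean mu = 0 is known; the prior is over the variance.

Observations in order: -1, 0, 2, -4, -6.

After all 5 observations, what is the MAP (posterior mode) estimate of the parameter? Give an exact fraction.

605/114

obs 1: x=-1 → posterior Inverse-Gamma(27/10, 9/4)
obs 2: x=0 → posterior Inverse-Gamma(16/5, 9/4)
obs 3: x=2 → posterior Inverse-Gamma(37/10, 17/4)
obs 4: x=-4 → posterior Inverse-Gamma(21/5, 49/4)
obs 5: x=-6 → posterior Inverse-Gamma(47/10, 121/4)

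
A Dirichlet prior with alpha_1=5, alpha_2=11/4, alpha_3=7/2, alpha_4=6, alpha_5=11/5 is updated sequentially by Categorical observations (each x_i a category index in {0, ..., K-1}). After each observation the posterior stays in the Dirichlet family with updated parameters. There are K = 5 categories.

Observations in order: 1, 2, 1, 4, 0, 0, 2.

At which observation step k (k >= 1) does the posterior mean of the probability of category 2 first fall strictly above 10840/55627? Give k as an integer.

obs 1: x=1 → posterior Dirichlet(5, 15/4, 7/2, 6, 11/5)
obs 2: x=2 → posterior Dirichlet(5, 15/4, 9/2, 6, 11/5)
obs 3: x=1 → posterior Dirichlet(5, 19/4, 9/2, 6, 11/5)
obs 4: x=4 → posterior Dirichlet(5, 19/4, 9/2, 6, 16/5)
obs 5: x=0 → posterior Dirichlet(6, 19/4, 9/2, 6, 16/5)
obs 6: x=0 → posterior Dirichlet(7, 19/4, 9/2, 6, 16/5)
obs 7: x=2 → posterior Dirichlet(7, 19/4, 11/2, 6, 16/5)

k = 2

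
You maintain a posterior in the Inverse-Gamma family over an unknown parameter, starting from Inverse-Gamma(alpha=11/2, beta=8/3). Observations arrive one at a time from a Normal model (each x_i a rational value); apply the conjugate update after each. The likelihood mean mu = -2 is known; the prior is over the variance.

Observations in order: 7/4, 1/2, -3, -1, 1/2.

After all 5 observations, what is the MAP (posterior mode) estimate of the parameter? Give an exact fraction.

1627/864

obs 1: x=7/4 → posterior Inverse-Gamma(6, 931/96)
obs 2: x=1/2 → posterior Inverse-Gamma(13/2, 1231/96)
obs 3: x=-3 → posterior Inverse-Gamma(7, 1279/96)
obs 4: x=-1 → posterior Inverse-Gamma(15/2, 1327/96)
obs 5: x=1/2 → posterior Inverse-Gamma(8, 1627/96)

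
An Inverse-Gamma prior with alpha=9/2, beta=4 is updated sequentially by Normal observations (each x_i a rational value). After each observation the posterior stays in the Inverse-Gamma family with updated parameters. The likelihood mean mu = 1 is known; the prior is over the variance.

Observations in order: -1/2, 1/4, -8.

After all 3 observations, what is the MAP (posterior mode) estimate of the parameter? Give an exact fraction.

1469/224

obs 1: x=-1/2 → posterior Inverse-Gamma(5, 41/8)
obs 2: x=1/4 → posterior Inverse-Gamma(11/2, 173/32)
obs 3: x=-8 → posterior Inverse-Gamma(6, 1469/32)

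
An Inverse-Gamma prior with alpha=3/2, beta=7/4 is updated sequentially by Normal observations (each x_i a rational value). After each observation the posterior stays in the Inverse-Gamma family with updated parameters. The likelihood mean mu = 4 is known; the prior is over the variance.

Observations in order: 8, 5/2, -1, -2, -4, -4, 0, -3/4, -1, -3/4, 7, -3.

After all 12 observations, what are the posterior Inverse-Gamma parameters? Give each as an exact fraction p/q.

alpha=15/2, beta=2839/16

obs 1: x=8 → posterior Inverse-Gamma(2, 39/4)
obs 2: x=5/2 → posterior Inverse-Gamma(5/2, 87/8)
obs 3: x=-1 → posterior Inverse-Gamma(3, 187/8)
obs 4: x=-2 → posterior Inverse-Gamma(7/2, 331/8)
obs 5: x=-4 → posterior Inverse-Gamma(4, 587/8)
obs 6: x=-4 → posterior Inverse-Gamma(9/2, 843/8)
obs 7: x=0 → posterior Inverse-Gamma(5, 907/8)
obs 8: x=-3/4 → posterior Inverse-Gamma(11/2, 3989/32)
obs 9: x=-1 → posterior Inverse-Gamma(6, 4389/32)
obs 10: x=-3/4 → posterior Inverse-Gamma(13/2, 2375/16)
obs 11: x=7 → posterior Inverse-Gamma(7, 2447/16)
obs 12: x=-3 → posterior Inverse-Gamma(15/2, 2839/16)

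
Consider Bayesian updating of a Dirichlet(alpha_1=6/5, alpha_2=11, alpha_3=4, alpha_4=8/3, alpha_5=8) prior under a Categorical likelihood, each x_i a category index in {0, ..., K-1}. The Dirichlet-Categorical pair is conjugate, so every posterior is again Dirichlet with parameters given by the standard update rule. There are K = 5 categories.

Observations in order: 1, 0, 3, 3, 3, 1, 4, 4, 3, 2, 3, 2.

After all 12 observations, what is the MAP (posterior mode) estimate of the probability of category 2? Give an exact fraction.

obs 1: x=1 → posterior Dirichlet(6/5, 12, 4, 8/3, 8)
obs 2: x=0 → posterior Dirichlet(11/5, 12, 4, 8/3, 8)
obs 3: x=3 → posterior Dirichlet(11/5, 12, 4, 11/3, 8)
obs 4: x=3 → posterior Dirichlet(11/5, 12, 4, 14/3, 8)
obs 5: x=3 → posterior Dirichlet(11/5, 12, 4, 17/3, 8)
obs 6: x=1 → posterior Dirichlet(11/5, 13, 4, 17/3, 8)
obs 7: x=4 → posterior Dirichlet(11/5, 13, 4, 17/3, 9)
obs 8: x=4 → posterior Dirichlet(11/5, 13, 4, 17/3, 10)
obs 9: x=3 → posterior Dirichlet(11/5, 13, 4, 20/3, 10)
obs 10: x=2 → posterior Dirichlet(11/5, 13, 5, 20/3, 10)
obs 11: x=3 → posterior Dirichlet(11/5, 13, 5, 23/3, 10)
obs 12: x=2 → posterior Dirichlet(11/5, 13, 6, 23/3, 10)

75/508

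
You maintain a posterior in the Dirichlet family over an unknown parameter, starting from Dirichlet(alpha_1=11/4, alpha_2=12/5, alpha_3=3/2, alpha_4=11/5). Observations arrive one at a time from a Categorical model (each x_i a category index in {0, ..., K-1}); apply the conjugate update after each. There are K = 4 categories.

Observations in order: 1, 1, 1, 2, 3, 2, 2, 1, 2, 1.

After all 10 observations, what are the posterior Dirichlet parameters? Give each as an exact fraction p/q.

alpha_1=11/4, alpha_2=37/5, alpha_3=11/2, alpha_4=16/5

obs 1: x=1 → posterior Dirichlet(11/4, 17/5, 3/2, 11/5)
obs 2: x=1 → posterior Dirichlet(11/4, 22/5, 3/2, 11/5)
obs 3: x=1 → posterior Dirichlet(11/4, 27/5, 3/2, 11/5)
obs 4: x=2 → posterior Dirichlet(11/4, 27/5, 5/2, 11/5)
obs 5: x=3 → posterior Dirichlet(11/4, 27/5, 5/2, 16/5)
obs 6: x=2 → posterior Dirichlet(11/4, 27/5, 7/2, 16/5)
obs 7: x=2 → posterior Dirichlet(11/4, 27/5, 9/2, 16/5)
obs 8: x=1 → posterior Dirichlet(11/4, 32/5, 9/2, 16/5)
obs 9: x=2 → posterior Dirichlet(11/4, 32/5, 11/2, 16/5)
obs 10: x=1 → posterior Dirichlet(11/4, 37/5, 11/2, 16/5)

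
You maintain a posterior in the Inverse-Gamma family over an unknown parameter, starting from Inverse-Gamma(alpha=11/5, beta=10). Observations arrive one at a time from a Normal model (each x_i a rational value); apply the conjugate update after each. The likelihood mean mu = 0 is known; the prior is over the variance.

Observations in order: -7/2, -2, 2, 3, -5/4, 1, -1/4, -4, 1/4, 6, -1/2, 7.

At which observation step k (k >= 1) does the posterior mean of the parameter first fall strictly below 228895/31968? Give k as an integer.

k = 5

obs 1: x=-7/2 → posterior Inverse-Gamma(27/10, 129/8)
obs 2: x=-2 → posterior Inverse-Gamma(16/5, 145/8)
obs 3: x=2 → posterior Inverse-Gamma(37/10, 161/8)
obs 4: x=3 → posterior Inverse-Gamma(21/5, 197/8)
obs 5: x=-5/4 → posterior Inverse-Gamma(47/10, 813/32)
obs 6: x=1 → posterior Inverse-Gamma(26/5, 829/32)
obs 7: x=-1/4 → posterior Inverse-Gamma(57/10, 415/16)
obs 8: x=-4 → posterior Inverse-Gamma(31/5, 543/16)
obs 9: x=1/4 → posterior Inverse-Gamma(67/10, 1087/32)
obs 10: x=6 → posterior Inverse-Gamma(36/5, 1663/32)
obs 11: x=-1/2 → posterior Inverse-Gamma(77/10, 1667/32)
obs 12: x=7 → posterior Inverse-Gamma(41/5, 2451/32)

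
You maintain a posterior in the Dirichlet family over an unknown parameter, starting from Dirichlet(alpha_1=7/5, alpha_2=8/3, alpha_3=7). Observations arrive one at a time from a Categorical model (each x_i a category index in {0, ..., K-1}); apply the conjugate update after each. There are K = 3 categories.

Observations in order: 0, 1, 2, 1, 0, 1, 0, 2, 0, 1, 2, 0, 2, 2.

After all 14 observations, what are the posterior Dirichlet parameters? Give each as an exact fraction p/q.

alpha_1=32/5, alpha_2=20/3, alpha_3=12

obs 1: x=0 → posterior Dirichlet(12/5, 8/3, 7)
obs 2: x=1 → posterior Dirichlet(12/5, 11/3, 7)
obs 3: x=2 → posterior Dirichlet(12/5, 11/3, 8)
obs 4: x=1 → posterior Dirichlet(12/5, 14/3, 8)
obs 5: x=0 → posterior Dirichlet(17/5, 14/3, 8)
obs 6: x=1 → posterior Dirichlet(17/5, 17/3, 8)
obs 7: x=0 → posterior Dirichlet(22/5, 17/3, 8)
obs 8: x=2 → posterior Dirichlet(22/5, 17/3, 9)
obs 9: x=0 → posterior Dirichlet(27/5, 17/3, 9)
obs 10: x=1 → posterior Dirichlet(27/5, 20/3, 9)
obs 11: x=2 → posterior Dirichlet(27/5, 20/3, 10)
obs 12: x=0 → posterior Dirichlet(32/5, 20/3, 10)
obs 13: x=2 → posterior Dirichlet(32/5, 20/3, 11)
obs 14: x=2 → posterior Dirichlet(32/5, 20/3, 12)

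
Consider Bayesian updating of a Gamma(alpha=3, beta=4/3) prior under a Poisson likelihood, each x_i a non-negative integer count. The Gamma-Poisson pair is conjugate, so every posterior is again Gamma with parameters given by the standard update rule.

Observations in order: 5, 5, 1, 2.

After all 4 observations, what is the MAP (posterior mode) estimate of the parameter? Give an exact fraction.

45/16

obs 1: x=5 → posterior Gamma(8, 7/3)
obs 2: x=5 → posterior Gamma(13, 10/3)
obs 3: x=1 → posterior Gamma(14, 13/3)
obs 4: x=2 → posterior Gamma(16, 16/3)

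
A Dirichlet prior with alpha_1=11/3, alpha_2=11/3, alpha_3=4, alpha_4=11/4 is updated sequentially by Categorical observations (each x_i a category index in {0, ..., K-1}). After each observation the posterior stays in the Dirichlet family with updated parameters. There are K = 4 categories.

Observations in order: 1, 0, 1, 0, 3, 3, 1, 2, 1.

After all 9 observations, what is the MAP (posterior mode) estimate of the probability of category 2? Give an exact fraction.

obs 1: x=1 → posterior Dirichlet(11/3, 14/3, 4, 11/4)
obs 2: x=0 → posterior Dirichlet(14/3, 14/3, 4, 11/4)
obs 3: x=1 → posterior Dirichlet(14/3, 17/3, 4, 11/4)
obs 4: x=0 → posterior Dirichlet(17/3, 17/3, 4, 11/4)
obs 5: x=3 → posterior Dirichlet(17/3, 17/3, 4, 15/4)
obs 6: x=3 → posterior Dirichlet(17/3, 17/3, 4, 19/4)
obs 7: x=1 → posterior Dirichlet(17/3, 20/3, 4, 19/4)
obs 8: x=2 → posterior Dirichlet(17/3, 20/3, 5, 19/4)
obs 9: x=1 → posterior Dirichlet(17/3, 23/3, 5, 19/4)

48/229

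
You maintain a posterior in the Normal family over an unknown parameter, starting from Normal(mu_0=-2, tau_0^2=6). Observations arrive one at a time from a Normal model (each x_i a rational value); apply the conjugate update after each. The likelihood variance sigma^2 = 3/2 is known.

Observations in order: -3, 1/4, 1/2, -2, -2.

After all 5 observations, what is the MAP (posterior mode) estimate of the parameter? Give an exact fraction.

obs 1: x=-3 → posterior Normal(-14/5, 6/5)
obs 2: x=1/4 → posterior Normal(-13/9, 2/3)
obs 3: x=1/2 → posterior Normal(-11/13, 6/13)
obs 4: x=-2 → posterior Normal(-19/17, 6/17)
obs 5: x=-2 → posterior Normal(-9/7, 2/7)

-9/7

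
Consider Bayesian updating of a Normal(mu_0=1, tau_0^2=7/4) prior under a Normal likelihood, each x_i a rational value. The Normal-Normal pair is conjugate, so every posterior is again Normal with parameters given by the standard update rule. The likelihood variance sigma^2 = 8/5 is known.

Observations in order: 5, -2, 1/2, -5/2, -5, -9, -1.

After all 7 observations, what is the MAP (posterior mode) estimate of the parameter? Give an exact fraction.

obs 1: x=5 → posterior Normal(207/67, 56/67)
obs 2: x=-2 → posterior Normal(137/102, 28/51)
obs 3: x=1/2 → posterior Normal(309/274, 56/137)
obs 4: x=-5/2 → posterior Normal(67/172, 14/43)
obs 5: x=-5 → posterior Normal(-12/23, 56/207)
obs 6: x=-9 → posterior Normal(-423/242, 28/121)
obs 7: x=-1 → posterior Normal(-458/277, 56/277)

-458/277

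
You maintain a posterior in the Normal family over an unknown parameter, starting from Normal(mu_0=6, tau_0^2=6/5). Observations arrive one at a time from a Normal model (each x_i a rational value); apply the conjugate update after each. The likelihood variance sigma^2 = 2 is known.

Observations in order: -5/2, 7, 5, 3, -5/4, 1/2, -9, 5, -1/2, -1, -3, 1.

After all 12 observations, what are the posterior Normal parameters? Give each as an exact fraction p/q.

mu_0=171/164, tau_0^2=6/41

obs 1: x=-5/2 → posterior Normal(45/16, 3/4)
obs 2: x=7 → posterior Normal(87/22, 6/11)
obs 3: x=5 → posterior Normal(117/28, 3/7)
obs 4: x=3 → posterior Normal(135/34, 6/17)
obs 5: x=-5/4 → posterior Normal(51/16, 3/10)
obs 6: x=1/2 → posterior Normal(261/92, 6/23)
obs 7: x=-9 → posterior Normal(153/104, 3/13)
obs 8: x=5 → posterior Normal(213/116, 6/29)
obs 9: x=-1/2 → posterior Normal(207/128, 3/16)
obs 10: x=-1 → posterior Normal(39/28, 6/35)
obs 11: x=-3 → posterior Normal(159/152, 3/19)
obs 12: x=1 → posterior Normal(171/164, 6/41)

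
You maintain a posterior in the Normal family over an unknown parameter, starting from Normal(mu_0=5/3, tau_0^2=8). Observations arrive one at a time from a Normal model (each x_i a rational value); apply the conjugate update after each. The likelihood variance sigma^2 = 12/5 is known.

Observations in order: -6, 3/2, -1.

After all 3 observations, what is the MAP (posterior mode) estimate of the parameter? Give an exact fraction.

-50/33

obs 1: x=-6 → posterior Normal(-55/13, 24/13)
obs 2: x=3/2 → posterior Normal(-40/23, 24/23)
obs 3: x=-1 → posterior Normal(-50/33, 8/11)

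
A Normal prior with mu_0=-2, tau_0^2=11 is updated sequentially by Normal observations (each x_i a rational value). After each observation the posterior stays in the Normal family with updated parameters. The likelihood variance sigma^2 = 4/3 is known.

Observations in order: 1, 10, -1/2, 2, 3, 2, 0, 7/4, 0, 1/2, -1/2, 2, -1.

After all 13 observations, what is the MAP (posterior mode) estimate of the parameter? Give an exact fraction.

obs 1: x=1 → posterior Normal(25/37, 44/37)
obs 2: x=10 → posterior Normal(71/14, 22/35)
obs 3: x=-1/2 → posterior Normal(677/206, 44/103)
obs 4: x=2 → posterior Normal(809/272, 11/34)
obs 5: x=3 → posterior Normal(1007/338, 44/169)
obs 6: x=2 → posterior Normal(1139/404, 22/101)
obs 7: x=0 → posterior Normal(1139/470, 44/235)
obs 8: x=7/4 → posterior Normal(2509/1072, 11/67)
obs 9: x=0 → posterior Normal(2509/1204, 44/301)
obs 10: x=1/2 → posterior Normal(2575/1336, 22/167)
obs 11: x=-1/2 → posterior Normal(2509/1468, 44/367)
obs 12: x=2 → posterior Normal(2773/1600, 11/100)
obs 13: x=-1 → posterior Normal(2641/1732, 44/433)

2641/1732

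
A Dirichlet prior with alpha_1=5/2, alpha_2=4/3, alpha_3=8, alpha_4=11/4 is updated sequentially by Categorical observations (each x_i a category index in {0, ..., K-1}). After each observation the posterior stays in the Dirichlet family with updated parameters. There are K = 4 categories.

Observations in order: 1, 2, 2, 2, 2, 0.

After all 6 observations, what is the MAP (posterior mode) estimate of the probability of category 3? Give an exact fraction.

obs 1: x=1 → posterior Dirichlet(5/2, 7/3, 8, 11/4)
obs 2: x=2 → posterior Dirichlet(5/2, 7/3, 9, 11/4)
obs 3: x=2 → posterior Dirichlet(5/2, 7/3, 10, 11/4)
obs 4: x=2 → posterior Dirichlet(5/2, 7/3, 11, 11/4)
obs 5: x=2 → posterior Dirichlet(5/2, 7/3, 12, 11/4)
obs 6: x=0 → posterior Dirichlet(7/2, 7/3, 12, 11/4)

21/199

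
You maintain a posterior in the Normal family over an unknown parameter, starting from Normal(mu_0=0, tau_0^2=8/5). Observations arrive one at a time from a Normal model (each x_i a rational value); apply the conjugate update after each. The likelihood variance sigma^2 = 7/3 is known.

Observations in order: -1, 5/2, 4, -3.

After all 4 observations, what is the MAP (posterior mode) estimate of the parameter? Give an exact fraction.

60/131

obs 1: x=-1 → posterior Normal(-24/59, 56/59)
obs 2: x=5/2 → posterior Normal(36/83, 56/83)
obs 3: x=4 → posterior Normal(132/107, 56/107)
obs 4: x=-3 → posterior Normal(60/131, 56/131)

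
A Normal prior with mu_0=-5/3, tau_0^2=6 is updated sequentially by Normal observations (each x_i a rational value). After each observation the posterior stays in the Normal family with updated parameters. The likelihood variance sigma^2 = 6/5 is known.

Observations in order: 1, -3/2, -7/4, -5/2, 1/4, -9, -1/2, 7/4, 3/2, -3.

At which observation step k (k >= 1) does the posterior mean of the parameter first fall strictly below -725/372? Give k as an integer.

k = 6

obs 1: x=1 → posterior Normal(5/9, 1)
obs 2: x=-3/2 → posterior Normal(-25/66, 6/11)
obs 3: x=-7/4 → posterior Normal(-155/192, 3/8)
obs 4: x=-5/2 → posterior Normal(-305/252, 2/7)
obs 5: x=1/4 → posterior Normal(-145/156, 3/13)
obs 6: x=-9 → posterior Normal(-415/186, 6/31)
obs 7: x=-1/2 → posterior Normal(-215/108, 1/6)
obs 8: x=7/4 → posterior Normal(-755/492, 6/41)
obs 9: x=3/2 → posterior Normal(-665/552, 3/23)
obs 10: x=-3 → posterior Normal(-845/612, 2/17)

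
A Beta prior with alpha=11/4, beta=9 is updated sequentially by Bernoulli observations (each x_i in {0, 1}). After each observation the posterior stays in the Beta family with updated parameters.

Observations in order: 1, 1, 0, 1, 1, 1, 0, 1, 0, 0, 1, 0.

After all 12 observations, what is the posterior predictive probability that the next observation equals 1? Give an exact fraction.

obs 1: x=1 → posterior Beta(15/4, 9)
obs 2: x=1 → posterior Beta(19/4, 9)
obs 3: x=0 → posterior Beta(19/4, 10)
obs 4: x=1 → posterior Beta(23/4, 10)
obs 5: x=1 → posterior Beta(27/4, 10)
obs 6: x=1 → posterior Beta(31/4, 10)
obs 7: x=0 → posterior Beta(31/4, 11)
obs 8: x=1 → posterior Beta(35/4, 11)
obs 9: x=0 → posterior Beta(35/4, 12)
obs 10: x=0 → posterior Beta(35/4, 13)
obs 11: x=1 → posterior Beta(39/4, 13)
obs 12: x=0 → posterior Beta(39/4, 14)

39/95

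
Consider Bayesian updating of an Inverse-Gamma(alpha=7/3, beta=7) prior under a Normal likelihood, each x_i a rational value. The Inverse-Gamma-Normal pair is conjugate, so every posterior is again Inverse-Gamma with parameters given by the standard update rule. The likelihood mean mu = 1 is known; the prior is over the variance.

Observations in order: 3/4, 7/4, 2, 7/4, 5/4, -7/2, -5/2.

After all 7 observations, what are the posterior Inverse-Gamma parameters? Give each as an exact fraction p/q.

obs 1: x=3/4 → posterior Inverse-Gamma(17/6, 225/32)
obs 2: x=7/4 → posterior Inverse-Gamma(10/3, 117/16)
obs 3: x=2 → posterior Inverse-Gamma(23/6, 125/16)
obs 4: x=7/4 → posterior Inverse-Gamma(13/3, 259/32)
obs 5: x=5/4 → posterior Inverse-Gamma(29/6, 65/8)
obs 6: x=-7/2 → posterior Inverse-Gamma(16/3, 73/4)
obs 7: x=-5/2 → posterior Inverse-Gamma(35/6, 195/8)

alpha=35/6, beta=195/8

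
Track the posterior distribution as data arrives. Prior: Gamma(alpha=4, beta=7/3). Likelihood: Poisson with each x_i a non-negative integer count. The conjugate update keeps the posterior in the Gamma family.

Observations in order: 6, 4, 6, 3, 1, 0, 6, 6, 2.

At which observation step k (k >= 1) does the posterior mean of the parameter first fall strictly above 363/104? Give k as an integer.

obs 1: x=6 → posterior Gamma(10, 10/3)
obs 2: x=4 → posterior Gamma(14, 13/3)
obs 3: x=6 → posterior Gamma(20, 16/3)
obs 4: x=3 → posterior Gamma(23, 19/3)
obs 5: x=1 → posterior Gamma(24, 22/3)
obs 6: x=0 → posterior Gamma(24, 25/3)
obs 7: x=6 → posterior Gamma(30, 28/3)
obs 8: x=6 → posterior Gamma(36, 31/3)
obs 9: x=2 → posterior Gamma(38, 34/3)

k = 3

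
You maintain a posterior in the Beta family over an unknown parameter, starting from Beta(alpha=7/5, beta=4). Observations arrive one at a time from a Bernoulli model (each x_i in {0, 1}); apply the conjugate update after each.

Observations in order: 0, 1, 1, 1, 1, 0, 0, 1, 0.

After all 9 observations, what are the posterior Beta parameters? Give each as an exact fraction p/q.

alpha=32/5, beta=8

obs 1: x=0 → posterior Beta(7/5, 5)
obs 2: x=1 → posterior Beta(12/5, 5)
obs 3: x=1 → posterior Beta(17/5, 5)
obs 4: x=1 → posterior Beta(22/5, 5)
obs 5: x=1 → posterior Beta(27/5, 5)
obs 6: x=0 → posterior Beta(27/5, 6)
obs 7: x=0 → posterior Beta(27/5, 7)
obs 8: x=1 → posterior Beta(32/5, 7)
obs 9: x=0 → posterior Beta(32/5, 8)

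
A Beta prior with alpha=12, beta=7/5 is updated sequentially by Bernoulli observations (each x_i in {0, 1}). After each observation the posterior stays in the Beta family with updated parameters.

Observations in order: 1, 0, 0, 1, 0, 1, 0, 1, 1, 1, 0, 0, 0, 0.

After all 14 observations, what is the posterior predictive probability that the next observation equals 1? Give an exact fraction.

90/137

obs 1: x=1 → posterior Beta(13, 7/5)
obs 2: x=0 → posterior Beta(13, 12/5)
obs 3: x=0 → posterior Beta(13, 17/5)
obs 4: x=1 → posterior Beta(14, 17/5)
obs 5: x=0 → posterior Beta(14, 22/5)
obs 6: x=1 → posterior Beta(15, 22/5)
obs 7: x=0 → posterior Beta(15, 27/5)
obs 8: x=1 → posterior Beta(16, 27/5)
obs 9: x=1 → posterior Beta(17, 27/5)
obs 10: x=1 → posterior Beta(18, 27/5)
obs 11: x=0 → posterior Beta(18, 32/5)
obs 12: x=0 → posterior Beta(18, 37/5)
obs 13: x=0 → posterior Beta(18, 42/5)
obs 14: x=0 → posterior Beta(18, 47/5)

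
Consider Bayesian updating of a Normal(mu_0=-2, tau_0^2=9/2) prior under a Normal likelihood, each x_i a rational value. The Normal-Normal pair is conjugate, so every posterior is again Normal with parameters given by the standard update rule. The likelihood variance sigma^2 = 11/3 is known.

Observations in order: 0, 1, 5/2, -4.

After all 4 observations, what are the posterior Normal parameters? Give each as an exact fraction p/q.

obs 1: x=0 → posterior Normal(-44/49, 99/49)
obs 2: x=1 → posterior Normal(-17/76, 99/76)
obs 3: x=5/2 → posterior Normal(101/206, 99/103)
obs 4: x=-4 → posterior Normal(-23/52, 99/130)

mu_0=-23/52, tau_0^2=99/130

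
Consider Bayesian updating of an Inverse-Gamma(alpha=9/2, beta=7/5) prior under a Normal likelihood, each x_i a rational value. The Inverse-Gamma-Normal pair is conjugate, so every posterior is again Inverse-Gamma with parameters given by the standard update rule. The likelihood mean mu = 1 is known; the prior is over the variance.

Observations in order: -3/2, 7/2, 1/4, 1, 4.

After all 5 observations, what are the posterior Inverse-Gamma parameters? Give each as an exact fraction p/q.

alpha=7, beta=1989/160

obs 1: x=-3/2 → posterior Inverse-Gamma(5, 181/40)
obs 2: x=7/2 → posterior Inverse-Gamma(11/2, 153/20)
obs 3: x=1/4 → posterior Inverse-Gamma(6, 1269/160)
obs 4: x=1 → posterior Inverse-Gamma(13/2, 1269/160)
obs 5: x=4 → posterior Inverse-Gamma(7, 1989/160)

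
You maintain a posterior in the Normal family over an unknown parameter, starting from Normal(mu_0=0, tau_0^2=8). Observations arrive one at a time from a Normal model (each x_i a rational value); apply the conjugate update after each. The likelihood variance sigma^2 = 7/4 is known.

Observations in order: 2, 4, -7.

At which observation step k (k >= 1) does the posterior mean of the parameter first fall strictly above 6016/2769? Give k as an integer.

k = 2

obs 1: x=2 → posterior Normal(64/39, 56/39)
obs 2: x=4 → posterior Normal(192/71, 56/71)
obs 3: x=-7 → posterior Normal(-32/103, 56/103)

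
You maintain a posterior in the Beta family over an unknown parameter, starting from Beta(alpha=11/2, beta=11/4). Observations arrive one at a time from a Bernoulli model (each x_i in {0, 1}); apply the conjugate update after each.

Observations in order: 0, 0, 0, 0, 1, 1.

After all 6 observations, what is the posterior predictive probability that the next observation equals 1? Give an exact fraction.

10/19

obs 1: x=0 → posterior Beta(11/2, 15/4)
obs 2: x=0 → posterior Beta(11/2, 19/4)
obs 3: x=0 → posterior Beta(11/2, 23/4)
obs 4: x=0 → posterior Beta(11/2, 27/4)
obs 5: x=1 → posterior Beta(13/2, 27/4)
obs 6: x=1 → posterior Beta(15/2, 27/4)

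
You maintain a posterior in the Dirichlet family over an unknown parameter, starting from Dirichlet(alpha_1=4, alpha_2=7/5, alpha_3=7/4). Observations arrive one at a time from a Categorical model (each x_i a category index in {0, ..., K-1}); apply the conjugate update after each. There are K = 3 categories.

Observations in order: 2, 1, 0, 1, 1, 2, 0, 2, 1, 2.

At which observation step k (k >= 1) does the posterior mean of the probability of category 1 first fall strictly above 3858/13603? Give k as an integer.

k = 4

obs 1: x=2 → posterior Dirichlet(4, 7/5, 11/4)
obs 2: x=1 → posterior Dirichlet(4, 12/5, 11/4)
obs 3: x=0 → posterior Dirichlet(5, 12/5, 11/4)
obs 4: x=1 → posterior Dirichlet(5, 17/5, 11/4)
obs 5: x=1 → posterior Dirichlet(5, 22/5, 11/4)
obs 6: x=2 → posterior Dirichlet(5, 22/5, 15/4)
obs 7: x=0 → posterior Dirichlet(6, 22/5, 15/4)
obs 8: x=2 → posterior Dirichlet(6, 22/5, 19/4)
obs 9: x=1 → posterior Dirichlet(6, 27/5, 19/4)
obs 10: x=2 → posterior Dirichlet(6, 27/5, 23/4)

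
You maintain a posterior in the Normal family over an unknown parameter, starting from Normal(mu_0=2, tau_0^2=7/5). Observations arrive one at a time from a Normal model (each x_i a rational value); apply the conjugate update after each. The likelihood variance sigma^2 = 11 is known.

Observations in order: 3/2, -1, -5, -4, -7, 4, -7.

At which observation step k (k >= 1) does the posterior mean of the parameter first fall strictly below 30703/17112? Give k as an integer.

obs 1: x=3/2 → posterior Normal(241/124, 77/62)
obs 2: x=-1 → posterior Normal(227/138, 77/69)
obs 3: x=-5 → posterior Normal(157/152, 77/76)
obs 4: x=-4 → posterior Normal(101/166, 77/83)
obs 5: x=-7 → posterior Normal(1/60, 77/90)
obs 6: x=4 → posterior Normal(59/194, 77/97)
obs 7: x=-7 → posterior Normal(-3/16, 77/104)

k = 2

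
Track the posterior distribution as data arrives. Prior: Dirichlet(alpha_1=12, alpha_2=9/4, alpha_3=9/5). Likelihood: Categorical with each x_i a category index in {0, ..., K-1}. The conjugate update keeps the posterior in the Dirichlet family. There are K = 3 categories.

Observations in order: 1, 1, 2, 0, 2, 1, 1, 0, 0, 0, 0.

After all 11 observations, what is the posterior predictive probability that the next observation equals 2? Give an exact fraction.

76/541

obs 1: x=1 → posterior Dirichlet(12, 13/4, 9/5)
obs 2: x=1 → posterior Dirichlet(12, 17/4, 9/5)
obs 3: x=2 → posterior Dirichlet(12, 17/4, 14/5)
obs 4: x=0 → posterior Dirichlet(13, 17/4, 14/5)
obs 5: x=2 → posterior Dirichlet(13, 17/4, 19/5)
obs 6: x=1 → posterior Dirichlet(13, 21/4, 19/5)
obs 7: x=1 → posterior Dirichlet(13, 25/4, 19/5)
obs 8: x=0 → posterior Dirichlet(14, 25/4, 19/5)
obs 9: x=0 → posterior Dirichlet(15, 25/4, 19/5)
obs 10: x=0 → posterior Dirichlet(16, 25/4, 19/5)
obs 11: x=0 → posterior Dirichlet(17, 25/4, 19/5)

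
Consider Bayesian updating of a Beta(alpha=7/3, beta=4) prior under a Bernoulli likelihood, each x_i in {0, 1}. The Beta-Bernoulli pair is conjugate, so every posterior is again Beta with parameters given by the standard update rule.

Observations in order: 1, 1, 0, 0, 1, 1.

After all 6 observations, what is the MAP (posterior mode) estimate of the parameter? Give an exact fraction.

16/31

obs 1: x=1 → posterior Beta(10/3, 4)
obs 2: x=1 → posterior Beta(13/3, 4)
obs 3: x=0 → posterior Beta(13/3, 5)
obs 4: x=0 → posterior Beta(13/3, 6)
obs 5: x=1 → posterior Beta(16/3, 6)
obs 6: x=1 → posterior Beta(19/3, 6)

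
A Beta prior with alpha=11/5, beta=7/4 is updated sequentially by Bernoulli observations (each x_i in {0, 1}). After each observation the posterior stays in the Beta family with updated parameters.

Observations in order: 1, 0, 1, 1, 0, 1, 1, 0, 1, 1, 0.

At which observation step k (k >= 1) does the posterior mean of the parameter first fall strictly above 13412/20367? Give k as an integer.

k = 10

obs 1: x=1 → posterior Beta(16/5, 7/4)
obs 2: x=0 → posterior Beta(16/5, 11/4)
obs 3: x=1 → posterior Beta(21/5, 11/4)
obs 4: x=1 → posterior Beta(26/5, 11/4)
obs 5: x=0 → posterior Beta(26/5, 15/4)
obs 6: x=1 → posterior Beta(31/5, 15/4)
obs 7: x=1 → posterior Beta(36/5, 15/4)
obs 8: x=0 → posterior Beta(36/5, 19/4)
obs 9: x=1 → posterior Beta(41/5, 19/4)
obs 10: x=1 → posterior Beta(46/5, 19/4)
obs 11: x=0 → posterior Beta(46/5, 23/4)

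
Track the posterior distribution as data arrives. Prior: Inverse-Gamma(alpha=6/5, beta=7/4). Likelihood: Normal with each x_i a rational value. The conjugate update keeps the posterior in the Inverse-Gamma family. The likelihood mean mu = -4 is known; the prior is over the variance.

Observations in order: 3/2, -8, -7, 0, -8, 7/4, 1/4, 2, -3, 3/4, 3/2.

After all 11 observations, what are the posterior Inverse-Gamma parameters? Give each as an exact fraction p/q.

obs 1: x=3/2 → posterior Inverse-Gamma(17/10, 135/8)
obs 2: x=-8 → posterior Inverse-Gamma(11/5, 199/8)
obs 3: x=-7 → posterior Inverse-Gamma(27/10, 235/8)
obs 4: x=0 → posterior Inverse-Gamma(16/5, 299/8)
obs 5: x=-8 → posterior Inverse-Gamma(37/10, 363/8)
obs 6: x=7/4 → posterior Inverse-Gamma(21/5, 1981/32)
obs 7: x=1/4 → posterior Inverse-Gamma(47/10, 1135/16)
obs 8: x=2 → posterior Inverse-Gamma(26/5, 1423/16)
obs 9: x=-3 → posterior Inverse-Gamma(57/10, 1431/16)
obs 10: x=3/4 → posterior Inverse-Gamma(31/5, 3223/32)
obs 11: x=3/2 → posterior Inverse-Gamma(67/10, 3707/32)

alpha=67/10, beta=3707/32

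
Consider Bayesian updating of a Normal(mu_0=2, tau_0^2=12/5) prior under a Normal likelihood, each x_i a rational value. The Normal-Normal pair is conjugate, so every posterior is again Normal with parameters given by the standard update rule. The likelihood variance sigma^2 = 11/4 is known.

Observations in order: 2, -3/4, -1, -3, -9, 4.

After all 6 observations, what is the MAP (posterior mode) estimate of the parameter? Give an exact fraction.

obs 1: x=2 → posterior Normal(2, 132/103)
obs 2: x=-3/4 → posterior Normal(170/151, 132/151)
obs 3: x=-1 → posterior Normal(122/199, 132/199)
obs 4: x=-3 → posterior Normal(-22/247, 132/247)
obs 5: x=-9 → posterior Normal(-454/295, 132/295)
obs 6: x=4 → posterior Normal(-262/343, 132/343)

-262/343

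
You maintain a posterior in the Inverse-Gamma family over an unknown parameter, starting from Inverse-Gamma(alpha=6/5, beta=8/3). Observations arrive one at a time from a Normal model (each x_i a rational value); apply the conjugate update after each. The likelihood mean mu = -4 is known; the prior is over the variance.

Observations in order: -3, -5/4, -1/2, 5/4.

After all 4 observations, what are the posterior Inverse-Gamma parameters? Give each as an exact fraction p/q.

alpha=16/5, beta=1289/48

obs 1: x=-3 → posterior Inverse-Gamma(17/10, 19/6)
obs 2: x=-5/4 → posterior Inverse-Gamma(11/5, 667/96)
obs 3: x=-1/2 → posterior Inverse-Gamma(27/10, 1255/96)
obs 4: x=5/4 → posterior Inverse-Gamma(16/5, 1289/48)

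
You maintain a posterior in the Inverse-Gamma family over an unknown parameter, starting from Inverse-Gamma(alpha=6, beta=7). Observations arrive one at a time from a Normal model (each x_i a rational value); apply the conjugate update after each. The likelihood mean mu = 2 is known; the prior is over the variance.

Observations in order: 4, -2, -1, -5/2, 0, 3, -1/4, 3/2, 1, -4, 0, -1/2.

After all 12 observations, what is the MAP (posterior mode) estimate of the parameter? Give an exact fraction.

obs 1: x=4 → posterior Inverse-Gamma(13/2, 9)
obs 2: x=-2 → posterior Inverse-Gamma(7, 17)
obs 3: x=-1 → posterior Inverse-Gamma(15/2, 43/2)
obs 4: x=-5/2 → posterior Inverse-Gamma(8, 253/8)
obs 5: x=0 → posterior Inverse-Gamma(17/2, 269/8)
obs 6: x=3 → posterior Inverse-Gamma(9, 273/8)
obs 7: x=-1/4 → posterior Inverse-Gamma(19/2, 1173/32)
obs 8: x=3/2 → posterior Inverse-Gamma(10, 1177/32)
obs 9: x=1 → posterior Inverse-Gamma(21/2, 1193/32)
obs 10: x=-4 → posterior Inverse-Gamma(11, 1769/32)
obs 11: x=0 → posterior Inverse-Gamma(23/2, 1833/32)
obs 12: x=-1/2 → posterior Inverse-Gamma(12, 1933/32)

1933/416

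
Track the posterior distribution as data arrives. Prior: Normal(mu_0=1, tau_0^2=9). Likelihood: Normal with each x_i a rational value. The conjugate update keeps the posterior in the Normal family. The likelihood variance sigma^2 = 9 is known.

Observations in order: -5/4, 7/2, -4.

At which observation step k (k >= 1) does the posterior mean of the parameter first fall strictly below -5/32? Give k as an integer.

obs 1: x=-5/4 → posterior Normal(-1/8, 9/2)
obs 2: x=7/2 → posterior Normal(13/12, 3)
obs 3: x=-4 → posterior Normal(-3/16, 9/4)

k = 3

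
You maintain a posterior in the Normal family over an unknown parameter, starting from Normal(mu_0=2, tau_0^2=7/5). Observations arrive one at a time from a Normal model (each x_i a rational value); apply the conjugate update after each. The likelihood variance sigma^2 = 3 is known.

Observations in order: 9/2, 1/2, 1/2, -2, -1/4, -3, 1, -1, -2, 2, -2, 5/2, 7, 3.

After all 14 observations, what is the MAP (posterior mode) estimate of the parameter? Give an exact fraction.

obs 1: x=9/2 → posterior Normal(123/44, 21/22)
obs 2: x=1/2 → posterior Normal(65/29, 21/29)
obs 3: x=1/2 → posterior Normal(137/72, 7/12)
obs 4: x=-2 → posterior Normal(109/86, 21/43)
obs 5: x=-1/4 → posterior Normal(211/200, 21/50)
obs 6: x=-3 → posterior Normal(127/228, 7/19)
obs 7: x=1 → posterior Normal(155/256, 21/64)
obs 8: x=-1 → posterior Normal(127/284, 21/71)
obs 9: x=-2 → posterior Normal(71/312, 7/26)
obs 10: x=2 → posterior Normal(127/340, 21/85)
obs 11: x=-2 → posterior Normal(71/368, 21/92)
obs 12: x=5/2 → posterior Normal(47/132, 7/33)
obs 13: x=7 → posterior Normal(337/424, 21/106)
obs 14: x=3 → posterior Normal(421/452, 21/113)

421/452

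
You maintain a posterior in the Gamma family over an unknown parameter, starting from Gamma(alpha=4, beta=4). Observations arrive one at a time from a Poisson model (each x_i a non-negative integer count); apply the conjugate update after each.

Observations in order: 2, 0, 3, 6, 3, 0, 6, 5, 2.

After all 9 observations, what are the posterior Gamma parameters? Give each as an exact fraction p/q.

alpha=31, beta=13

obs 1: x=2 → posterior Gamma(6, 5)
obs 2: x=0 → posterior Gamma(6, 6)
obs 3: x=3 → posterior Gamma(9, 7)
obs 4: x=6 → posterior Gamma(15, 8)
obs 5: x=3 → posterior Gamma(18, 9)
obs 6: x=0 → posterior Gamma(18, 10)
obs 7: x=6 → posterior Gamma(24, 11)
obs 8: x=5 → posterior Gamma(29, 12)
obs 9: x=2 → posterior Gamma(31, 13)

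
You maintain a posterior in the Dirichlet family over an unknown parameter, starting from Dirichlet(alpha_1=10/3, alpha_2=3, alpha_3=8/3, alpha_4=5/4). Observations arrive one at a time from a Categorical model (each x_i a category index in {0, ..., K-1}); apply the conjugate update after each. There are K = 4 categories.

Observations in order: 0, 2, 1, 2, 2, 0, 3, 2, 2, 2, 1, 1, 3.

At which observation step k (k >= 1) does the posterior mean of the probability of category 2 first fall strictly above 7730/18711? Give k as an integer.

obs 1: x=0 → posterior Dirichlet(13/3, 3, 8/3, 5/4)
obs 2: x=2 → posterior Dirichlet(13/3, 3, 11/3, 5/4)
obs 3: x=1 → posterior Dirichlet(13/3, 4, 11/3, 5/4)
obs 4: x=2 → posterior Dirichlet(13/3, 4, 14/3, 5/4)
obs 5: x=2 → posterior Dirichlet(13/3, 4, 17/3, 5/4)
obs 6: x=0 → posterior Dirichlet(16/3, 4, 17/3, 5/4)
obs 7: x=3 → posterior Dirichlet(16/3, 4, 17/3, 9/4)
obs 8: x=2 → posterior Dirichlet(16/3, 4, 20/3, 9/4)
obs 9: x=2 → posterior Dirichlet(16/3, 4, 23/3, 9/4)
obs 10: x=2 → posterior Dirichlet(16/3, 4, 26/3, 9/4)
obs 11: x=1 → posterior Dirichlet(16/3, 5, 26/3, 9/4)
obs 12: x=1 → posterior Dirichlet(16/3, 6, 26/3, 9/4)
obs 13: x=3 → posterior Dirichlet(16/3, 6, 26/3, 13/4)

k = 10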